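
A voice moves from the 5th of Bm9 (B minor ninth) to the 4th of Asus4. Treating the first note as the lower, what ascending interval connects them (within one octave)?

The 5th of Bm9 (B minor ninth) is F♯; the 4th of Asus4 is D.
F♯ up to D is 8 semitones, a half step narrower than a major sixth, so the interval is minor.

m6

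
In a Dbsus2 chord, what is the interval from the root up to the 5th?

perfect fifth

The chord tones of Db sus2 are Db, Eb, Ab.
The root is Db and the 5th is Ab.
Db up to Ab spans 5 letter names and 7 semitones — a perfect fifth.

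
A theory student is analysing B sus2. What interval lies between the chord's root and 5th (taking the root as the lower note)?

perfect 5th

Bsus2 (B sus2): B–C#–F#.
Root = B; 5th = F#.
B up to F# spans 5 letter names and 7 semitones — a perfect fifth.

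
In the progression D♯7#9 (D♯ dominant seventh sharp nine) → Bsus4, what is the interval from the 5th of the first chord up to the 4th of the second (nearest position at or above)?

diminished 5th

D♯7#9 (D♯ dominant seventh sharp nine) has A♯ as its 5th, and Bsus4 has E as its 4th.
From A♯ to E: 6 semitones over a fifth = diminished.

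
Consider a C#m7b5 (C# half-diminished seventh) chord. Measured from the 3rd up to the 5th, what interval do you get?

Spelling the chord: C#, E, G, B.
That puts E below G.
3 letter names make it a third; at 3 semitones (a half step narrower than major) the quality is minor.

minor third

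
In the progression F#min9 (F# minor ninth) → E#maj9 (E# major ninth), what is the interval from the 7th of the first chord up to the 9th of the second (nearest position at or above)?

A2

The 7th of F#min9 (F# minor ninth) is E; the 9th of E#maj9 (E# major ninth) is F##.
E up to F## is 3 semitones, a half step wider than a major second, so the interval is augmented.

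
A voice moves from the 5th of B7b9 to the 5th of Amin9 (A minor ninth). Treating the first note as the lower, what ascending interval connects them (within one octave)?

m7

The 5th of B7b9 is F#; the 5th of Amin9 (A minor ninth) is E.
F# up to E is 10 semitones, a half step narrower than a major seventh, so the interval is minor.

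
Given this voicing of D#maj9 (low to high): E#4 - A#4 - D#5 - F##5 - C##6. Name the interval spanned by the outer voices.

major 13th

The outer voices are E#4 and C##6.
E# up to C## spans 13 letter names and 21 semitones — a major thirteenth.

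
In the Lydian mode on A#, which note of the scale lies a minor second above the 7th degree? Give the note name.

A#

The scale is A# B# C## D## E# F## G##.
The 7th degree is G##; a minor second above that is A# — scale degree 1.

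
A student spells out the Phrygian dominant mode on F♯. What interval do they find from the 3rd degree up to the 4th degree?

The scale runs F♯ G A♯ B C♯ D E.
That puts A♯ below B.
2 letter names make it a second; at 1 semitone (a half step narrower than major) the quality is minor.

m2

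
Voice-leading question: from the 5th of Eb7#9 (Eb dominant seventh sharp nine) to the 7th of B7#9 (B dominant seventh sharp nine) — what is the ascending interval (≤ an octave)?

major 7th

The 5th of Eb7#9 (Eb dominant seventh sharp nine) is Bb; the 7th of B7#9 (B dominant seventh sharp nine) is A.
From Bb to A is 11 semitones, exactly the major seventh.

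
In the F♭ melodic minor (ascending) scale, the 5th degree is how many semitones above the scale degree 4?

The scale is F♭ G♭ A𝄫 B𝄫 C♭ D♭ E♭.
B𝄫 up to C♭ is a major second — 2 semitones.

2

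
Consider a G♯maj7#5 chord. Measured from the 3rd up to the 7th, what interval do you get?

G♯+maj7: G♯-B♯-D𝄪-F𝄪.
That puts B♯ below F𝄪.
B♯ up to F𝄪 spans 5 letter names and 7 semitones — a perfect fifth.

P5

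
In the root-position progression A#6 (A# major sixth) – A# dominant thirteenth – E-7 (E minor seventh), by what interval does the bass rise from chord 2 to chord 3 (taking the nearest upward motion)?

The roots are A# and E.
5 letter names make it a fifth; at 6 semitones (a half step narrower than perfect) the quality is diminished.

diminished fifth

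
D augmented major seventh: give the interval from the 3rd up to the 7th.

perfect 5th

D+maj7 (D augmented major seventh) is spelled D-F#-A#-C#.
3rd = F#; 7th = C#.
From F# to C# is 7 semitones, exactly the perfect fifth.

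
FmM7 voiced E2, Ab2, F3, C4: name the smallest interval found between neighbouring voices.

Adjacent intervals: E2→Ab2 = diminished fourth; Ab2→F3 = major sixth; F3→C4 = perfect fifth.
The smallest is E2 to Ab2, a diminished fourth (4 semitones).

diminished fourth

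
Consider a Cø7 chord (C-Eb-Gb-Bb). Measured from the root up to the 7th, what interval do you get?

The root is C and the 7th is Bb.
7 letter names make it a seventh; at 10 semitones (a half step narrower than major) the quality is minor.

minor 7th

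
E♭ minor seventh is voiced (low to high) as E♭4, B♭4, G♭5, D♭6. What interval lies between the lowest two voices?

perfect fifth

Those voices are E♭4 and B♭4.
E♭ up to B♭ spans 5 letter names and 7 semitones — a perfect fifth.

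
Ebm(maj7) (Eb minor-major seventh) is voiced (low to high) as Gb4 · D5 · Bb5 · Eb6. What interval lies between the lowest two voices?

Those voices are Gb4 and D5.
From Gb to D: 8 semitones over a fifth = augmented.

A5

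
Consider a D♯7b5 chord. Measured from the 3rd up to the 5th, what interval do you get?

d3

Spelling the chord: D♯, F𝄪, A, C♯.
That puts F𝄪 below A.
F𝄪 up to A is 2 semitones, a whole step narrower than a major third, so the interval is diminished.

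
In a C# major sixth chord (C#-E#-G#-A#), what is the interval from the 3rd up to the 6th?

3rd = E#; 6th = A#.
Counting 4 letters and 5 half steps from E# gives a perfect fourth.

P4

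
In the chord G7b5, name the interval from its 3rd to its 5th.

diminished third

G7b5 (G dominant seventh flat five): G, B, D♭, F.
3rd = B; 5th = D♭.
From B to D♭: 2 semitones over a third = diminished.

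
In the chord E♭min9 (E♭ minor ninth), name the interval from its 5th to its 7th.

E♭m9 (E♭ minor ninth) is spelled E♭ G♭ B♭ D♭ F.
That puts B♭ below D♭.
B♭ up to D♭ is 3 semitones, a half step narrower than a major third, so the interval is minor.

minor third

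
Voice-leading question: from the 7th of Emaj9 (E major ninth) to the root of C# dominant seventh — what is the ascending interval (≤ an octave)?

The 7th of Emaj9 (E major ninth) is D#; the root of C# dominant seventh is C#.
D# up to C# is 10 semitones, a half step narrower than a major seventh, so the interval is minor.

minor seventh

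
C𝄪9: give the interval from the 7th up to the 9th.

C𝄪9 (C𝄪 dominant ninth): C𝄪–E𝄪–G𝄪–B♯–D𝄪.
That puts B♯ below D𝄪.
From B♯ to D𝄪 is 4 semitones, exactly the major third.

major third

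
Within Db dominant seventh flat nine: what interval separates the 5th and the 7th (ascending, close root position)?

minor third

Db dominant seventh flat nine: Db-F-Ab-Cb-Ebb.
That puts Ab below Cb.
Ab up to Cb is 3 semitones, a half step narrower than a major third, so the interval is minor.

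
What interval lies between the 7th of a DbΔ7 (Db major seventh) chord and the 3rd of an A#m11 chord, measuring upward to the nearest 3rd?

augmented unison

DbΔ7 (Db major seventh) has C as its 7th, and A#m11 has C# as its 3rd.
C up to C# is 1 semitone, a half step wider than a perfect unison, so the interval is augmented.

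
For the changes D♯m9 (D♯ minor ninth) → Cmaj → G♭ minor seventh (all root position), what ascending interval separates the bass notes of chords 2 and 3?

The roots are C and G♭.
C up to G♭ is 6 semitones, a half step narrower than a perfect fifth, so the interval is diminished.

diminished fifth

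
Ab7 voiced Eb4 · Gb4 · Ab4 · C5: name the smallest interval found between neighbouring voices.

Adjacent intervals: Eb4→Gb4 = minor third; Gb4→Ab4 = major second; Ab4→C5 = major third.
The smallest is Gb4 to Ab4, a major second (2 semitones).

major 2nd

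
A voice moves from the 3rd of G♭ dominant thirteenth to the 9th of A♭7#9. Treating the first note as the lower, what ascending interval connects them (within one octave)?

A1

The 3rd of G♭ dominant thirteenth is B♭; the 9th of A♭7#9 is B.
From B♭ to B: 1 semitone over a unison = augmented.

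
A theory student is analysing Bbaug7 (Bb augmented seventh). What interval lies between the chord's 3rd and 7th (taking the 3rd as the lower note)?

diminished fifth

Spelling the chord: Bb–D–F#–Ab.
That puts D below Ab.
5 letter names make it a fifth; at 6 semitones (a half step narrower than perfect) the quality is diminished.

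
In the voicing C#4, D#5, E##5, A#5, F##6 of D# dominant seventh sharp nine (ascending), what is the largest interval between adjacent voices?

Adjacent intervals: C#4→D#5 = major ninth; D#5→E##5 = augmented second; E##5→A#5 = diminished fourth; A#5→F##6 = major sixth.
The largest is C#4 to D#5, a major ninth (14 semitones).

major ninth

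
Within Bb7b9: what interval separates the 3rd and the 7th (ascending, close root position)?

diminished fifth

Bb7b9: Bb D F Ab Cb.
The 3rd is D and the 7th is Ab.
D up to Ab is 6 semitones, a half step narrower than a perfect fifth, so the interval is diminished.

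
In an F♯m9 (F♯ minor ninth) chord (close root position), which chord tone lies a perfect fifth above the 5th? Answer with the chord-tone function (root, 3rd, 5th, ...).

The chord tones of F♯min9 are F♯-A-C♯-E-G♯.
The 5th is C♯. A perfect fifth above C♯ is G♯.
G♯ is the chord's 9th.

9th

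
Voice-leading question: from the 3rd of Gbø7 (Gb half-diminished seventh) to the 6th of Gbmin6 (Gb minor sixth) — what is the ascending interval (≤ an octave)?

augmented fourth

Gbø7 (Gb half-diminished seventh) has Bbb as its 3rd, and Gbmin6 (Gb minor sixth) has Eb as its 6th.
4 letter names make it a fourth; at 6 semitones (a half step wider than perfect) the quality is augmented.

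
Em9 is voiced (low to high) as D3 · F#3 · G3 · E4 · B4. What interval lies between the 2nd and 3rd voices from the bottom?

Those voices are F#3 and G3.
F# up to G is 1 semitone, a half step narrower than a major second, so the interval is minor.

minor 2nd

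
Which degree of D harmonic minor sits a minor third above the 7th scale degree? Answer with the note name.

The scale is D E F G A B♭ C♯.
The 7th scale degree is C♯; a minor third above that is E — scale degree 2.

E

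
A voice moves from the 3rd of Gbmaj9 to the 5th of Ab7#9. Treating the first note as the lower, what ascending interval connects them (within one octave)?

The 3rd of Gbmaj9 is Bb; the 5th of Ab7#9 is Eb.
Bb up to Eb spans 4 letter names and 5 semitones — a perfect fourth.

perfect fourth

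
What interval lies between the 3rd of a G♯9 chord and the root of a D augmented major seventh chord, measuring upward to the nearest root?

The 3rd of G♯9 is B♯; the root of D augmented major seventh is D.
B♯ up to D is 2 semitones, a whole step narrower than a major third, so the interval is diminished.

diminished third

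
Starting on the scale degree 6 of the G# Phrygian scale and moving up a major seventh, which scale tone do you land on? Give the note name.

The scale is G# A B C# D# E F#.
The scale degree 6 is E; a major seventh above that is D# — scale degree 5.

D#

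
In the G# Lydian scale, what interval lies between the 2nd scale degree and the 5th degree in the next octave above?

Spelling the G# Lydian scale: G# A# B# C## D# E# F##.
The 2nd scale degree is A# and the 5th scale degree (up an octave) is D#.
A# up to D# spans 11 letter names and 17 semitones — a perfect eleventh.

perfect eleventh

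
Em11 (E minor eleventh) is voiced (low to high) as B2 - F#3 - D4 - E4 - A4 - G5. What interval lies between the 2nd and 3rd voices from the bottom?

minor 6th

Those voices are F#3 and D4.
From F# to D: 8 semitones over a sixth = minor.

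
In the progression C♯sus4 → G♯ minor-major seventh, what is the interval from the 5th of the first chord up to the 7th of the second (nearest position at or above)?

The 5th of C♯sus4 is G♯; the 7th of G♯ minor-major seventh is F𝄪.
From G♯ to F𝄪 is 11 semitones, exactly the major seventh.

M7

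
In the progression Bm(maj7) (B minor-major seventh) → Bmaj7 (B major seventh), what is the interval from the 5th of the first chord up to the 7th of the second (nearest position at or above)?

M3

The 5th of Bm(maj7) (B minor-major seventh) is F♯; the 7th of Bmaj7 (B major seventh) is A♯.
From F♯ to A♯ is 4 semitones, exactly the major third.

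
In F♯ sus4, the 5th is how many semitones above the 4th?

2

Spelling the chord: F♯ B C♯.
B to C♯ is a major second: 2 semitones.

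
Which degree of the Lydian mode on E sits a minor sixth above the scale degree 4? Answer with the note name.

The scale is E F# G# A# B C# D#.
The scale degree 4 is A#; a minor sixth above that is F# — scale degree 2.

F#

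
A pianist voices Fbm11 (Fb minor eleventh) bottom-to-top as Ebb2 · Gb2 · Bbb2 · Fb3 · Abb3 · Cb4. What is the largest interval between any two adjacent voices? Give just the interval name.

Adjacent intervals: Ebb2→Gb2 = major third; Gb2→Bbb2 = minor third; Bbb2→Fb3 = perfect fifth; Fb3→Abb3 = minor third; Abb3→Cb4 = major third.
The largest is Bbb2 to Fb3, a perfect fifth (7 semitones).

perfect fifth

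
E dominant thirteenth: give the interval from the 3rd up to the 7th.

diminished fifth

Spelling the chord: E, G♯, B, D, F♯, C♯.
So we need the interval from G♯ up to D.
G♯ up to D is 6 semitones, a half step narrower than a perfect fifth, so the interval is diminished.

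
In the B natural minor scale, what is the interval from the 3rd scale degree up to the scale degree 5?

The scale runs B C# D E F# G A.
That puts D below F#.
Counting 3 letters and 4 half steps from D gives a major third.

major third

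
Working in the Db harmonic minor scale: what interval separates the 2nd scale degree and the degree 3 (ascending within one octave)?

Db harmonic minor: Db Eb Fb Gb Ab Bbb C.
So we need the interval from Eb up to Fb.
From Eb to Fb: 1 semitone over a second = minor.

minor second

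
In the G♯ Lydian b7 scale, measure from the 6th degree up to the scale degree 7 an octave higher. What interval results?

G♯ lydian dominant: G♯ A♯ B♯ C𝄪 D♯ E♯ F♯.
So we need the interval from E♯ up to F♯.
9 letter names make it a ninth; at 13 semitones (a half step narrower than major) the quality is minor.

minor ninth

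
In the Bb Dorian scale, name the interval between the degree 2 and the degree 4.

minor third

The scale runs Bb C Db Eb F G Ab.
That puts C below Eb.
C up to Eb is 3 semitones, a half step narrower than a major third, so the interval is minor.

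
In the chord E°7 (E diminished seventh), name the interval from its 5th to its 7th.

E°7: E-G-Bb-Db.
5th = Bb; 7th = Db.
Bb up to Db is 3 semitones, a half step narrower than a major third, so the interval is minor.

minor third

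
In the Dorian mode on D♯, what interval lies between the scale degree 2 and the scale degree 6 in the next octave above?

perfect twelfth

D♯ dorian: D♯ E♯ F♯ G♯ A♯ B♯ C♯.
The scale degree 2 is E♯ and the 6th degree (up an octave) is B♯.
Counting 12 letters and 19 half steps from E♯ gives a perfect twelfth.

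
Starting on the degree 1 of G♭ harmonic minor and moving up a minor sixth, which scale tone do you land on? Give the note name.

Ebb

The scale is G♭ A♭ B𝄫 C♭ D♭ E𝄫 F.
The degree 1 is G♭; a minor sixth above that is E𝄫 — scale degree 6.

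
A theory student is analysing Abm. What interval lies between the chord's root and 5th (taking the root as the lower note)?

perfect fifth

Ab-: Ab, Cb, Eb.
The root is Ab and the 5th is Eb.
Counting 5 letters and 7 half steps from Ab gives a perfect fifth.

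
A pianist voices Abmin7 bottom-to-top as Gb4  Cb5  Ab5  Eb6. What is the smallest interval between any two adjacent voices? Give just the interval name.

perfect 4th

Adjacent intervals: Gb4→Cb5 = perfect fourth; Cb5→Ab5 = major sixth; Ab5→Eb6 = perfect fifth.
The smallest is Gb4 to Cb5, a perfect fourth (5 semitones).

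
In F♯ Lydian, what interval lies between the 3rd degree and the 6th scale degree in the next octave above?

Spelling F♯ Lydian: F♯ G♯ A♯ B♯ C♯ D♯ E♯.
3rd degree = A♯; 6th degree (up an octave) = D♯.
A♯ up to D♯ spans 11 letter names and 17 semitones — a perfect eleventh.

P11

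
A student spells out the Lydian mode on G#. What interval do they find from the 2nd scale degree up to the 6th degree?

The scale runs G# A# B# C## D# E# F##.
The 2nd scale degree is A# and the 6th scale degree is E#.
Counting 5 letters and 7 half steps from A# gives a perfect fifth.

perfect fifth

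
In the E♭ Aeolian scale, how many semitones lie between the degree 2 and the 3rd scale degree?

The scale is E♭ F G♭ A♭ B♭ C♭ D♭.
F up to G♭ is a minor second — 1 semitone.

1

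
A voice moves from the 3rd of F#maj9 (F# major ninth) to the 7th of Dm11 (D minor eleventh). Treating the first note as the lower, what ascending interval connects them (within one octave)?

F#maj9 (F# major ninth) has A# as its 3rd, and Dm11 (D minor eleventh) has C as its 7th.
From A# to C: 2 semitones over a third = diminished.

diminished 3rd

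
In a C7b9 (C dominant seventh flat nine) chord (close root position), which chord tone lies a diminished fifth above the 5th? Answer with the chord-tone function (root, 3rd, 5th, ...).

9th

C7b9 (C dominant seventh flat nine) is spelled C–E–G–Bb–Db.
The 5th is G. A diminished fifth above G is Db.
Db is the chord's 9th.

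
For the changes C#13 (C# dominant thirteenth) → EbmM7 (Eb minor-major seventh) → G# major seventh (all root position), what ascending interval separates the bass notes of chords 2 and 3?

augmented third

The roots are Eb and G#.
3 letter names make it a third; at 5 semitones (a half step wider than major) the quality is augmented.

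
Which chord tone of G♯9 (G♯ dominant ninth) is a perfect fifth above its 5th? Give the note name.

A#

The chord tones of G♯9 are G♯–B♯–D♯–F♯–A♯.
The 5th is D♯. A perfect fifth above D♯ is A♯.
A♯ is the chord's 9th.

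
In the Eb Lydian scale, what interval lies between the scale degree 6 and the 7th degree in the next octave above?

The scale runs Eb F G A Bb C D.
That puts C below D.
From C to D is 14 semitones, exactly the major ninth.

M9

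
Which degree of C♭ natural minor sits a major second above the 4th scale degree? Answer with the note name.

The scale is C♭ D♭ E𝄫 F♭ G♭ A𝄫 B𝄫.
The 4th scale degree is F♭; a major second above that is G♭ — scale degree 5.

Gb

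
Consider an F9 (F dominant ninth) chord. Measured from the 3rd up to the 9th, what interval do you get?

m7

F9: F-A-C-Eb-G.
So we need the interval from A up to G.
7 letter names make it a seventh; at 10 semitones (a half step narrower than major) the quality is minor.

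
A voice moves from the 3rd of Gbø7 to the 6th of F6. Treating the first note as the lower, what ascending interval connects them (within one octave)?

The 3rd of Gbø7 is Bbb; the 6th of F6 is D.
3 letter names make it a third; at 5 semitones (a half step wider than major) the quality is augmented.

augmented 3rd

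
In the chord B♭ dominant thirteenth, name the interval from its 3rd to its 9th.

minor 7th

B♭13: B♭-D-F-A♭-C-G.
The 3rd is D and the 9th is C.
From D to C: 10 semitones over a seventh = minor.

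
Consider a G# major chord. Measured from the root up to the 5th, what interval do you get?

perfect fifth

Spelling the chord: G# B# D#.
The root is G# and the 5th is D#.
Counting 5 letters and 7 half steps from G# gives a perfect fifth.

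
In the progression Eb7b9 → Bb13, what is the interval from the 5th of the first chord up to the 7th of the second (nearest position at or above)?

The 5th of Eb7b9 is Bb; the 7th of Bb13 is Ab.
7 letter names make it a seventh; at 10 semitones (a half step narrower than major) the quality is minor.

minor seventh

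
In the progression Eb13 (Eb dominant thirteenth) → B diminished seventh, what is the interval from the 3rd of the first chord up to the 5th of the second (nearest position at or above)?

The 3rd of Eb13 (Eb dominant thirteenth) is G; the 5th of B diminished seventh is F.
7 letter names make it a seventh; at 10 semitones (a half step narrower than major) the quality is minor.

minor seventh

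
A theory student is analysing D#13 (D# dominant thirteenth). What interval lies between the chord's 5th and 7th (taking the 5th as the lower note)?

The chord tones of D# dominant thirteenth are D#-F##-A#-C#-E#-B#.
So we need the interval from A# up to C#.
A# up to C# is 3 semitones, a half step narrower than a major third, so the interval is minor.

minor third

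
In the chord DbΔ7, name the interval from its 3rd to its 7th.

perfect 5th

DbM7: Db-F-Ab-C.
The 3rd is F and the 7th is C.
Counting 5 letters and 7 half steps from F gives a perfect fifth.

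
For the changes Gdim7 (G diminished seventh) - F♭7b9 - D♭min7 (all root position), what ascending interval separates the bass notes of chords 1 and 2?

diminished seventh

The roots are G and F♭.
G up to F♭ is 9 semitones, a whole step narrower than a major seventh, so the interval is diminished.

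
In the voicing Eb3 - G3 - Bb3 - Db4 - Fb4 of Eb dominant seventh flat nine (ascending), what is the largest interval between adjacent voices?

Adjacent intervals: Eb3→G3 = major third; G3→Bb3 = minor third; Bb3→Db4 = minor third; Db4→Fb4 = minor third.
The largest is Eb3 to G3, a major third (4 semitones).

M3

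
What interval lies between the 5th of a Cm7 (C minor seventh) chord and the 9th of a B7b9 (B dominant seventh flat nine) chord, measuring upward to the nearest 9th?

perfect 4th

The 5th of Cm7 (C minor seventh) is G; the 9th of B7b9 (B dominant seventh flat nine) is C.
Counting 4 letters and 5 half steps from G gives a perfect fourth.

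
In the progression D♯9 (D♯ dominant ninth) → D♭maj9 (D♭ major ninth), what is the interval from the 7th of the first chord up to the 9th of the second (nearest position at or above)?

diminished third

D♯9 (D♯ dominant ninth) has C♯ as its 7th, and D♭maj9 (D♭ major ninth) has E♭ as its 9th.
3 letter names make it a third; at 2 semitones (a whole step narrower than major) the quality is diminished.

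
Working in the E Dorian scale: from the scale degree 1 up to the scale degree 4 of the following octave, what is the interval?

perfect eleventh

The scale runs E F# G A B C# D.
Scale degree 1 = E; 4th degree (up an octave) = A.
From E to A is 17 semitones, exactly the perfect eleventh.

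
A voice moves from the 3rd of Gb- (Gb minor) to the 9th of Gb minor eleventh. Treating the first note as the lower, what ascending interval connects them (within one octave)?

M7

Gb- (Gb minor) has Bbb as its 3rd, and Gb minor eleventh has Ab as its 9th.
Counting 7 letters and 11 half steps from Bbb gives a major seventh.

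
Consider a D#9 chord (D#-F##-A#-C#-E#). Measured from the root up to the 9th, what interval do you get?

M9

That puts D# below E#.
D# up to E# spans 9 letter names and 14 semitones — a major ninth.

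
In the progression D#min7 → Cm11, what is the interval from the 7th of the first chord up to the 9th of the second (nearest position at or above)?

The 7th of D#min7 is C#; the 9th of Cm11 is D.
C# up to D is 1 semitone, a half step narrower than a major second, so the interval is minor.

minor 2nd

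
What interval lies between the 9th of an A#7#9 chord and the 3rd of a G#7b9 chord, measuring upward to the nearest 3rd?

The 9th of A#7#9 is B##; the 3rd of G#7b9 is B#.
8 letter names make it an octave; at 11 semitones (a half step narrower than perfect) the quality is diminished.

d8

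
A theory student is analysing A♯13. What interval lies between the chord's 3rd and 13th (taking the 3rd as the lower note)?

perfect 11th

A♯13 is spelled A♯-C𝄪-E♯-G♯-B♯-F𝄪.
So we need the interval from C𝄪 up to F𝄪.
Counting 11 letters and 17 half steps from C𝄪 gives a perfect eleventh.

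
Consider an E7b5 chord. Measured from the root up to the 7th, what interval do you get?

The chord tones of E7b5 are E, G#, Bb, D.
The root is E and the 7th is D.
E up to D is 10 semitones, a half step narrower than a major seventh, so the interval is minor.

minor seventh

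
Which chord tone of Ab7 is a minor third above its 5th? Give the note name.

Gb

Ab7: Ab-C-Eb-Gb.
The 5th is Eb. A minor third above Eb is Gb.
Gb is the chord's 7th.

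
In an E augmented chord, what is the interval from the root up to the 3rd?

The chord tones of Eaug (E augmented) are E-G#-B#.
The root is E and the 3rd is G#.
From E to G# is 4 semitones, exactly the major third.

M3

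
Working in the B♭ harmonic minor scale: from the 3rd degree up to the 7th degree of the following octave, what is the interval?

augmented 12th

Spelling the B♭ harmonic minor scale: B♭ C D♭ E♭ F G♭ A.
The 3rd degree is D♭ and the degree 7 (up an octave) is A.
From D♭ to A: 20 semitones over a twelfth = augmented.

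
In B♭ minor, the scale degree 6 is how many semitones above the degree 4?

The scale is B♭ C D♭ E♭ F G♭ A♭.
E♭ up to G♭ is a minor third — 3 semitones.

3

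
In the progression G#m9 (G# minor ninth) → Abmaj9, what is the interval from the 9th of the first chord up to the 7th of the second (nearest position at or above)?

diminished seventh

The 9th of G#m9 (G# minor ninth) is A#; the 7th of Abmaj9 is G.
From A# to G: 9 semitones over a seventh = diminished.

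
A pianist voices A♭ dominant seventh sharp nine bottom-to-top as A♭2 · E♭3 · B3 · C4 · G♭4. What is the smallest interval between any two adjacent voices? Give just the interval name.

minor 2nd

Adjacent intervals: A♭2→E♭3 = perfect fifth; E♭3→B3 = augmented fifth; B3→C4 = minor second; C4→G♭4 = diminished fifth.
The smallest is B3 to C4, a minor second (1 semitone).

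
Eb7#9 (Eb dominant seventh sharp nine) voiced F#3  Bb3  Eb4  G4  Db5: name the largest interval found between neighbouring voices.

Adjacent intervals: F#3→Bb3 = diminished fourth; Bb3→Eb4 = perfect fourth; Eb4→G4 = major third; G4→Db5 = diminished fifth.
The largest is G4 to Db5, a diminished fifth (6 semitones).

d5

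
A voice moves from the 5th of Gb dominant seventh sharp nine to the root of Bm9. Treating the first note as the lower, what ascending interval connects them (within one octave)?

Gb dominant seventh sharp nine has Db as its 5th, and Bm9 has B as its root.
Db up to B is 10 semitones, a half step wider than a major sixth, so the interval is augmented.

augmented 6th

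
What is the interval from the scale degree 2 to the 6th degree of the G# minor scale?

The scale runs G# A# B C# D# E F#.
So we need the interval from A# up to E.
A# up to E is 6 semitones, a half step narrower than a perfect fifth, so the interval is diminished.

diminished fifth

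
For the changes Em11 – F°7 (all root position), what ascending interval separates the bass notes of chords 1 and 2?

The roots are E and F.
E up to F is 1 semitone, a half step narrower than a major second, so the interval is minor.

minor second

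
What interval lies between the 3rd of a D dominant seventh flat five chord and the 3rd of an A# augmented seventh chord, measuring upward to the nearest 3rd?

augmented 5th

The 3rd of D dominant seventh flat five is F#; the 3rd of A# augmented seventh is C##.
F# up to C## is 8 semitones, a half step wider than a perfect fifth, so the interval is augmented.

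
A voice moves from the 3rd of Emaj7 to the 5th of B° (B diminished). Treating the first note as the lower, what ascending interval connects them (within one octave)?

d7

Emaj7 has G# as its 3rd, and B° (B diminished) has F as its 5th.
7 letter names make it a seventh; at 9 semitones (a whole step narrower than major) the quality is diminished.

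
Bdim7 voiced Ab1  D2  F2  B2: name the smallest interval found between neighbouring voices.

minor 3rd

Adjacent intervals: Ab1→D2 = augmented fourth; D2→F2 = minor third; F2→B2 = augmented fourth.
The smallest is D2 to F2, a minor third (3 semitones).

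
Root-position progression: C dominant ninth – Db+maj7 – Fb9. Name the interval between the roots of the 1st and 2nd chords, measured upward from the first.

The roots are C and Db.
C up to Db is 1 semitone, a half step narrower than a major second, so the interval is minor.

minor second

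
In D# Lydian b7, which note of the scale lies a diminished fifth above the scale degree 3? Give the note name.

C#

The scale is D# E# F## G## A# B# C#.
The scale degree 3 is F##; a diminished fifth above that is C# — scale degree 7.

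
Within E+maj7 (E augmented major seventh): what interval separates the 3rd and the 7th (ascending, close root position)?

perfect fifth

Emaj7#5 is spelled E-G#-B#-D#.
The 3rd is G# and the 7th is D#.
Counting 5 letters and 7 half steps from G# gives a perfect fifth.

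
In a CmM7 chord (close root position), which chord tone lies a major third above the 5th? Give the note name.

C minor-major seventh is spelled C-E♭-G-B.
The 5th is G. A major third above G is B.
B is the chord's 7th.

B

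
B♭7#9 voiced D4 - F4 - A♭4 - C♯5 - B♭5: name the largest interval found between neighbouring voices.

Adjacent intervals: D4→F4 = minor third; F4→A♭4 = minor third; A♭4→C♯5 = augmented third; C♯5→B♭5 = diminished seventh.
The largest is C♯5 to B♭5, a diminished seventh (9 semitones).

diminished 7th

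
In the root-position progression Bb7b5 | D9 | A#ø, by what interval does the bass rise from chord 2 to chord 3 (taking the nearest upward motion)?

The roots are D and A#.
From D to A#: 8 semitones over a fifth = augmented.

augmented fifth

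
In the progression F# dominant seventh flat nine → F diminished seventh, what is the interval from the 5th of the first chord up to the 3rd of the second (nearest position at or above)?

diminished sixth

F# dominant seventh flat nine has C# as its 5th, and F diminished seventh has Ab as its 3rd.
C# up to Ab is 7 semitones, a whole step narrower than a major sixth, so the interval is diminished.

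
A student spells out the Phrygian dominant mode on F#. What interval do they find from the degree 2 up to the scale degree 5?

Spelling the Phrygian dominant mode on F#: F# G A# B C# D E.
The degree 2 is G and the 5th scale degree is C#.
G up to C# is 6 semitones, a half step wider than a perfect fourth, so the interval is augmented.

augmented fourth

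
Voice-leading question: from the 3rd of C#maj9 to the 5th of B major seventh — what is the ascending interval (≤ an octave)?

C#maj9 has E# as its 3rd, and B major seventh has F# as its 5th.
From E# to F#: 1 semitone over a second = minor.

minor 2nd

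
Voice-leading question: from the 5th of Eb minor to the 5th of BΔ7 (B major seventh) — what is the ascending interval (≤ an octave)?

augmented 5th

Eb minor has Bb as its 5th, and BΔ7 (B major seventh) has F# as its 5th.
From Bb to F#: 8 semitones over a fifth = augmented.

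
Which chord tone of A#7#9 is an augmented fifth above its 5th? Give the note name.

A#7#9 (A# dominant seventh sharp nine) is spelled A# C## E# G# B##.
The 5th is E#. An augmented fifth above E# is B##.
B## is the chord's 9th.

B##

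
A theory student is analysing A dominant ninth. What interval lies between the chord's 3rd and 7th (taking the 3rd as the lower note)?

d5

A dominant ninth: A, C#, E, G, B.
3rd = C#; 7th = G.
5 letter names make it a fifth; at 6 semitones (a half step narrower than perfect) the quality is diminished.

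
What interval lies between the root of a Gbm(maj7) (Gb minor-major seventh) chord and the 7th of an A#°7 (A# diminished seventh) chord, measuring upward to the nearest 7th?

A1

The root of Gbm(maj7) (Gb minor-major seventh) is Gb; the 7th of A#°7 (A# diminished seventh) is G.
From Gb to G: 1 semitone over a unison = augmented.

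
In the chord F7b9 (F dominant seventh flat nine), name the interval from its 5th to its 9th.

F7b9: F A C Eb Gb.
That puts C below Gb.
5 letter names make it a fifth; at 6 semitones (a half step narrower than perfect) the quality is diminished.

diminished fifth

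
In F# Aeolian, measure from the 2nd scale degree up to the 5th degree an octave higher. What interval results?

perfect 11th

Spelling F# Aeolian: F# G# A B C# D E.
The 2nd scale degree is G# and the 5th degree (up an octave) is C#.
From G# to C# is 17 semitones, exactly the perfect eleventh.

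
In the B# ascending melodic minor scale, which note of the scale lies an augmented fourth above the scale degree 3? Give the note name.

G##

The scale is B# C## D# E# F## G## A##.
The scale degree 3 is D#; an augmented fourth above that is G## — scale degree 6.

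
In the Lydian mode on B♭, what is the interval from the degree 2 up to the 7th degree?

major sixth

Spelling the Lydian mode on B♭: B♭ C D E F G A.
Degree 2 = C; 7th degree = A.
C up to A spans 6 letter names and 9 semitones — a major sixth.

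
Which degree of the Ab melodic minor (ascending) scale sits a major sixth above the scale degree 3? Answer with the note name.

The scale is Ab Bb Cb Db Eb F G.
The scale degree 3 is Cb; a major sixth above that is Ab — scale degree 1.

Ab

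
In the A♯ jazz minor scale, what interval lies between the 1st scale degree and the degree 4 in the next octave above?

A♯ melodic minor: A♯ B♯ C♯ D♯ E♯ F𝄪 G𝄪.
That puts A♯ below D♯.
A♯ up to D♯ spans 11 letter names and 17 semitones — a perfect eleventh.

perfect 11th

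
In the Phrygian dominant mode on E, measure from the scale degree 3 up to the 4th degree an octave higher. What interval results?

E phrygian dominant: E F G# A B C D.
The scale degree 3 is G# and the degree 4 (up an octave) is A.
G# up to A is 13 semitones, a half step narrower than a major ninth, so the interval is minor.

minor ninth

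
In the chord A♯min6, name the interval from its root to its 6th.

The chord tones of A♯ minor sixth are A♯, C♯, E♯, F𝄪.
Root = A♯; 6th = F𝄪.
From A♯ to F𝄪 is 9 semitones, exactly the major sixth.

major sixth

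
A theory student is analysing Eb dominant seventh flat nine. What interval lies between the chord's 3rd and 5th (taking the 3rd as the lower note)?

The chord tones of Eb dominant seventh flat nine are Eb-G-Bb-Db-Fb.
The 3rd is G and the 5th is Bb.
From G to Bb: 3 semitones over a third = minor.

minor 3rd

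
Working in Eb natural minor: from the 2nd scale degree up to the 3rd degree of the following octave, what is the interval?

minor ninth

The scale runs Eb F Gb Ab Bb Cb Db.
2nd scale degree = F; degree 3 (up an octave) = Gb.
F up to Gb is 13 semitones, a half step narrower than a major ninth, so the interval is minor.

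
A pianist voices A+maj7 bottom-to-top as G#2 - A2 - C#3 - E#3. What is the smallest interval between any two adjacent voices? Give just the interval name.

Adjacent intervals: G#2→A2 = minor second; A2→C#3 = major third; C#3→E#3 = major third.
The smallest is G#2 to A2, a minor second (1 semitone).

minor 2nd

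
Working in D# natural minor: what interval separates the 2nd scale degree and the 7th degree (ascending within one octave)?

minor sixth

The scale runs D# E# F# G# A# B C#.
That puts E# below C#.
From E# to C#: 8 semitones over a sixth = minor.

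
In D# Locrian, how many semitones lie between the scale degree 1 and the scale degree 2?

The scale is D# E F# G# A B C#.
D# up to E is a minor second — 1 semitone.

1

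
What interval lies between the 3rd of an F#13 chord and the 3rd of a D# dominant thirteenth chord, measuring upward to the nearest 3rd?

M6

F#13 has A# as its 3rd, and D# dominant thirteenth has F## as its 3rd.
Counting 6 letters and 9 half steps from A# gives a major sixth.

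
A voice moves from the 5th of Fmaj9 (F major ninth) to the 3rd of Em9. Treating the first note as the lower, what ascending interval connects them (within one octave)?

The 5th of Fmaj9 (F major ninth) is C; the 3rd of Em9 is G.
Counting 5 letters and 7 half steps from C gives a perfect fifth.

perfect fifth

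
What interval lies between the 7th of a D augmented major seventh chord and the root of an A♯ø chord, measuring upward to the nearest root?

D augmented major seventh has C♯ as its 7th, and A♯ø has A♯ as its root.
From C♯ to A♯ is 9 semitones, exactly the major sixth.

major sixth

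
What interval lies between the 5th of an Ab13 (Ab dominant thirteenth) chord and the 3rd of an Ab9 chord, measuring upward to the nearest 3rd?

Ab13 (Ab dominant thirteenth) has Eb as its 5th, and Ab9 has C as its 3rd.
Eb up to C spans 6 letter names and 9 semitones — a major sixth.

M6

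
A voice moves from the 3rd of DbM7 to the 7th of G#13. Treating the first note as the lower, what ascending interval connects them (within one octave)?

The 3rd of DbM7 is F; the 7th of G#13 is F#.
From F to F#: 1 semitone over a unison = augmented.

A1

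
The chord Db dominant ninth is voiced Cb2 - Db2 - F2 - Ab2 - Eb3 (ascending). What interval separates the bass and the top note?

major tenth

The outer voices are Cb2 and Eb3.
Cb up to Eb spans 10 letter names and 16 semitones — a major tenth.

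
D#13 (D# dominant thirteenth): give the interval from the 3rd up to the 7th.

diminished 5th

D#13 (D# dominant thirteenth) is spelled D# F## A# C# E# B#.
The 3rd is F## and the 7th is C#.
F## up to C# is 6 semitones, a half step narrower than a perfect fifth, so the interval is diminished.
This 3–7 tritone is the characteristic tension at the heart of the dominant sound.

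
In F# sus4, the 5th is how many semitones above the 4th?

F#sus4 (F# sus4): F#, B, C#.
B to C# is a major second: 2 semitones.

2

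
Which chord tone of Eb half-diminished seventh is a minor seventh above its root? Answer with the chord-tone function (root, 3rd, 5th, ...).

Eb half-diminished seventh is spelled Eb, Gb, Bbb, Db.
The root is Eb. A minor seventh above Eb is Db.
Db is the chord's 7th.

7th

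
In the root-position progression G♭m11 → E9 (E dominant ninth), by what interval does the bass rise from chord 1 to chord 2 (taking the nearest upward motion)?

augmented sixth

The roots are G♭ and E.
From G♭ to E: 10 semitones over a sixth = augmented.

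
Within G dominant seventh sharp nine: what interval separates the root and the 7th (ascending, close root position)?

minor seventh

G7#9 is spelled G–B–D–F–A#.
The root is G and the 7th is F.
7 letter names make it a seventh; at 10 semitones (a half step narrower than major) the quality is minor.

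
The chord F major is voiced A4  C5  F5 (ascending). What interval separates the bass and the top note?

m6

The outer voices are A4 and F5.
From A to F: 8 semitones over a sixth = minor.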